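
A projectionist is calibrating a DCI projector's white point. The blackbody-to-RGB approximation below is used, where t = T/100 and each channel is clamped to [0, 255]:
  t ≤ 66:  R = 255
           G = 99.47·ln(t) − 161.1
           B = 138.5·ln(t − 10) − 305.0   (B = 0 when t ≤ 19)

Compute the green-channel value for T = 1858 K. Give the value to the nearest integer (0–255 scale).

t = 1858/100 = 18.58; the t ≤ 66 branch applies.
G = 99.47·ln 18.58 − 161.1 = 99.47·2.9221 − 161.1 = 129.560.
Rounded: 130.

130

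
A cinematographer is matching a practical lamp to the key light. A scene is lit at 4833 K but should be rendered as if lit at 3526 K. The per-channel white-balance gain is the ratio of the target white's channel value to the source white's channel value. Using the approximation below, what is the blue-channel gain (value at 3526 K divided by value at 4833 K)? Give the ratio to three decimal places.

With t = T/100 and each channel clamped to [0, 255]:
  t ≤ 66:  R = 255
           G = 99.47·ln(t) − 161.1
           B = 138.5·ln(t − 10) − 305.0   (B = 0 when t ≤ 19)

At 4833 K (t = 48.33):
  B = 138.5·ln(48.33 − 10) − 305.0 = 138.5·ln 38.33 − 305.0 = 138.5·3.6462 − 305.0 = 200.003.
At 3526 K (t = 35.26):
  B = 138.5·ln(35.26 − 10) − 305.0 = 138.5·ln 25.26 − 305.0 = 138.5·3.2292 − 305.0 = 142.247.
Gain = 142.247 / 200.003 = 0.7112 → 0.711.

0.711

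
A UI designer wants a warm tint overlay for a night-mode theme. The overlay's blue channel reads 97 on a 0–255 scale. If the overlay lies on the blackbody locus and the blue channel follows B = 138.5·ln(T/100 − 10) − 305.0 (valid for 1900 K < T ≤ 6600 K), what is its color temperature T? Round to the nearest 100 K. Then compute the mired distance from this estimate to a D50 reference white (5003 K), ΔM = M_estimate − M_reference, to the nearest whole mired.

+157 mireds

ln(t − 10) = (97 + 305.0) / 138.5 = 2.9025.
t − 10 = e^2.9025 = 18.220, so t = 28.220.
T = 100·t = 2822 K → 2800 K to the nearest 100 K.
M_estimate = 10⁶/2800 = 357.14; M_reference = 10⁶/5003 = 199.88.
ΔM = 357.14 − 199.88 = 157.26 → +157 mireds.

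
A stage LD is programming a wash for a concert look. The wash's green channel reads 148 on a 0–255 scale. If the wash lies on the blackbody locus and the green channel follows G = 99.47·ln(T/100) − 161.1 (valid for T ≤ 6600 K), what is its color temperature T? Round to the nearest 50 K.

2250 K

ln t = (148 + 161.1) / 99.47 = 3.1075.
t = e^3.1075 = 22.364.
T = 100·t = 2236 K → 2250 K to the nearest 50 K.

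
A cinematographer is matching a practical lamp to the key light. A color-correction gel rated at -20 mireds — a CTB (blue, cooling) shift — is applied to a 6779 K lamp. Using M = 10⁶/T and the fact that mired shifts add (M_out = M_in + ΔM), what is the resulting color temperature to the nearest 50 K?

7850 K

M_in = 10⁶/6779 = 147.51 mireds.
M_out = 147.51 + (-20) = 127.51 mireds.
T_out = 10⁶/127.51 = 7842.3 K → 7850 K.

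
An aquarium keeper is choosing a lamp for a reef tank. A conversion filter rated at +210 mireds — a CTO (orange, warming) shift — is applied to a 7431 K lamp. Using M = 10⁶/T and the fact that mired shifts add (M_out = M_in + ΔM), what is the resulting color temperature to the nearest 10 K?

2900 K

M_in = 10⁶/7431 = 134.57 mireds.
M_out = 134.57 + (+210) = 344.57 mireds.
T_out = 10⁶/344.57 = 2902.2 K → 2900 K.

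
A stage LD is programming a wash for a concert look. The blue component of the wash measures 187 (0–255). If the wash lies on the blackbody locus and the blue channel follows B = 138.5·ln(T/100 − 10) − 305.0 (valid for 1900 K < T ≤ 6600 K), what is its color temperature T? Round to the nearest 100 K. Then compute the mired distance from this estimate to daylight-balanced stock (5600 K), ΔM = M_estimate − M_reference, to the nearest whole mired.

+44 mireds

ln(t − 10) = (187 + 305.0) / 138.5 = 3.5523.
t − 10 = e^3.5523 = 34.895, so t = 44.895.
T = 100·t = 4490 K → 4500 K to the nearest 100 K.
M_estimate = 10⁶/4500 = 222.22; M_reference = 10⁶/5600 = 178.57.
ΔM = 222.22 − 178.57 = 43.65 → +44 mireds.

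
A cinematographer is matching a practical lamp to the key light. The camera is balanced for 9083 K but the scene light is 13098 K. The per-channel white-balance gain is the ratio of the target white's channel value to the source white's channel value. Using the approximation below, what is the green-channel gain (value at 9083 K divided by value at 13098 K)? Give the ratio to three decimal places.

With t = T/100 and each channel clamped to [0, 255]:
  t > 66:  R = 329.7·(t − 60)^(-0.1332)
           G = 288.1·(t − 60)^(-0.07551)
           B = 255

At 13098 K (t = 130.98):
  G = 288.1·(130.98 − 60)^(-0.07551) = 288.1·70.98^(-0.07551) = 288.1·0.72480 = 208.816.
At 9083 K (t = 90.83):
  G = 288.1·(90.83 − 60)^(-0.07551) = 288.1·30.83^(-0.07551) = 288.1·0.77191 = 222.388.
Gain = 222.388 / 208.816 = 1.0650 → 1.065.

1.065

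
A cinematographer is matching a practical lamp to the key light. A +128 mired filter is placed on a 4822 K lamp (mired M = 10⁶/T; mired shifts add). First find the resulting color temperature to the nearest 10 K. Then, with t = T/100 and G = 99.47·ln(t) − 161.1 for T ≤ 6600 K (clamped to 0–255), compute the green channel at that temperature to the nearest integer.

177

M_in = 10⁶/4822 = 207.38; M_out = 207.38 + (+128) = 335.38.
T_out = 10⁶/335.38 = 2981.7 K → 2980 K; t = 29.8.
G = 99.47·ln 29.8 − 161.1 = 99.47·3.3945 − 161.1 = 176.552.
Rounded: 177.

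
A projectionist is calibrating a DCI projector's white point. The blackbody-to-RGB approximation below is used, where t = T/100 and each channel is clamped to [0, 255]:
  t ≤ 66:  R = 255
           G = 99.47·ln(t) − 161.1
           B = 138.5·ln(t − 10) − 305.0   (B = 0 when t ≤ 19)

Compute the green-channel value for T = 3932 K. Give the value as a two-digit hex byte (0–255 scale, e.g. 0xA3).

0xCC

t = 3932/100 = 39.32; the t ≤ 66 branch applies.
G = 99.47·ln 39.32 − 161.1 = 99.47·3.6717 − 161.1 = 204.127.
Rounded: 204; in hex, 0xCC.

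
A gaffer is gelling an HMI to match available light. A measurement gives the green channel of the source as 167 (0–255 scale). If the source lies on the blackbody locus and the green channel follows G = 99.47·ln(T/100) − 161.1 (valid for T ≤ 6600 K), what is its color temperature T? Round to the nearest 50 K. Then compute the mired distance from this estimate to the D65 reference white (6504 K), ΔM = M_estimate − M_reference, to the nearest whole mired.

ln t = (167 + 161.1) / 99.47 = 3.2985.
t = e^3.2985 = 27.072.
T = 100·t = 2707 K → 2700 K to the nearest 50 K.
M_estimate = 10⁶/2700 = 370.37; M_reference = 10⁶/6504 = 153.75.
ΔM = 370.37 − 153.75 = 216.62 → +217 mireds.

+217 mireds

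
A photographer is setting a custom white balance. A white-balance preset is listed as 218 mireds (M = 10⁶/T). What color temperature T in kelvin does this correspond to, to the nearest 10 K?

T = 10⁶ / 218 = 4587.16 K → 4590 K.

4590 K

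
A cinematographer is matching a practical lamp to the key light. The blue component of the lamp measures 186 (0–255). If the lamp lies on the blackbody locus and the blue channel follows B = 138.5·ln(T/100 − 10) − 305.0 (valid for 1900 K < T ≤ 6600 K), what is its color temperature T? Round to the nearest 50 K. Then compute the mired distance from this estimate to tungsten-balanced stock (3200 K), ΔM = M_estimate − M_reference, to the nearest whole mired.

ln(t − 10) = (186 + 305.0) / 138.5 = 3.5451.
t − 10 = e^3.5451 = 34.644, so t = 44.644.
T = 100·t = 4464 K → 4450 K to the nearest 50 K.
M_estimate = 10⁶/4450 = 224.72; M_reference = 10⁶/3200 = 312.50.
ΔM = 224.72 − 312.50 = -87.78 → -88 mireds.

-88 mireds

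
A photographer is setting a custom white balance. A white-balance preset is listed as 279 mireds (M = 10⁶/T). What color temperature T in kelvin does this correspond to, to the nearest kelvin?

T = 10⁶ / 279 = 3584.23 K → 3584 K.

3584 K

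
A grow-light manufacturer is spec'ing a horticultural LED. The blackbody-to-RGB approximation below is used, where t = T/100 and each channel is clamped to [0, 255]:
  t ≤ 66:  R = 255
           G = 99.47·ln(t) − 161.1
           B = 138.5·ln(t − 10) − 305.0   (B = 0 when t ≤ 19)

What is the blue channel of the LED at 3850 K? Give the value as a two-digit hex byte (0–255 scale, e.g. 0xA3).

0x9F

t = 3850/100 = 38.5; the t ≤ 66 branch applies.
B = 138.5·ln(38.5 − 10) − 305.0 = 138.5·ln 28.5 − 305.0 = 138.5·3.3499 − 305.0 = 158.962.
Rounded: 159; in hex, 0x9F.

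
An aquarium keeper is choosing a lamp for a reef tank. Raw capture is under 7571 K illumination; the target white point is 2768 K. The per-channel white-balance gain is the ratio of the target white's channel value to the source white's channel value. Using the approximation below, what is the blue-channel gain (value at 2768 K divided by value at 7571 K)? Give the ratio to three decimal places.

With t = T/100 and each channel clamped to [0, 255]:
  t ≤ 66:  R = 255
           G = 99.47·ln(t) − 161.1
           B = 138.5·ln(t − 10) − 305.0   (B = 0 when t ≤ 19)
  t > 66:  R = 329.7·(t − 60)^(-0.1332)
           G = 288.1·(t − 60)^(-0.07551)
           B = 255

0.364

At 7571 K (t = 75.71):
  B = 255 by definition for t > 66.
At 2768 K (t = 27.68):
  B = 138.5·ln(27.68 − 10) − 305.0 = 138.5·ln 17.68 − 305.0 = 138.5·2.8724 − 305.0 = 92.832.
Gain = 92.832 / 255.000 = 0.3640 → 0.364.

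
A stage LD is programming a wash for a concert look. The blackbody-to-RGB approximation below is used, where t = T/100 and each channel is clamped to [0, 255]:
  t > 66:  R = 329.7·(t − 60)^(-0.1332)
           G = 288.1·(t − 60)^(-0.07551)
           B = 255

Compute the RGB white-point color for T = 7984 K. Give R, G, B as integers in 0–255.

t = 7984/100 = 79.84; the t > 66 branch applies.
R = 329.7·(79.84 − 60)^(-0.1332) = 329.7·19.84^(-0.1332) = 329.7·0.67169 = 221.455.
G = 288.1·(79.84 − 60)^(-0.07551) = 288.1·19.84^(-0.07551) = 288.1·0.79804 = 229.914.
B = 255 by definition for t > 66.
Rounded: (221, 230, 255).

R=221, G=230, B=255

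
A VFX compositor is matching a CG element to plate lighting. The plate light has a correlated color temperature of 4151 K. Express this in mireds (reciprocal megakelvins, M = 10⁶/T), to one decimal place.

240.9 mireds

M = 10⁶ / 4151 = 240.906 → 240.9 mireds.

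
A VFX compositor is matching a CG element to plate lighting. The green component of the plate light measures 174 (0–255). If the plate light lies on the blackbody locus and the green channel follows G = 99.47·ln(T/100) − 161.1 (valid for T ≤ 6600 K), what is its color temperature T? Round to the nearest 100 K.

2900 K

ln t = (174 + 161.1) / 99.47 = 3.3689.
t = e^3.3689 = 29.045.
T = 100·t = 2905 K → 2900 K to the nearest 100 K.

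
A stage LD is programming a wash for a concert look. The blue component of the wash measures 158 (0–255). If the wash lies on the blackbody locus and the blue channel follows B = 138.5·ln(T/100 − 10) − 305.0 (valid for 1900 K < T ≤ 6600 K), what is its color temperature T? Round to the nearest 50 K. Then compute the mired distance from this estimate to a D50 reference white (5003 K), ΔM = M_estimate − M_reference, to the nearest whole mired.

+60 mireds

ln(t − 10) = (158 + 305.0) / 138.5 = 3.3430.
t − 10 = e^3.3430 = 28.303, so t = 38.303.
T = 100·t = 3830 K → 3850 K to the nearest 50 K.
M_estimate = 10⁶/3850 = 259.74; M_reference = 10⁶/5003 = 199.88.
ΔM = 259.74 − 199.88 = 59.86 → +60 mireds.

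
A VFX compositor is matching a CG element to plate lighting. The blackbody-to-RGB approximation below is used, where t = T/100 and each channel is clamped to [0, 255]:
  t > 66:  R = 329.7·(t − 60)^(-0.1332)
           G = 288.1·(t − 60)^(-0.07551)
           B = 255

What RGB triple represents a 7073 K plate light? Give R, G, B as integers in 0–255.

t = 7073/100 = 70.73; the t > 66 branch applies.
R = 329.7·(70.73 − 60)^(-0.1332) = 329.7·10.73^(-0.1332) = 329.7·0.72899 = 240.349.
G = 288.1·(70.73 − 60)^(-0.07551) = 288.1·10.73^(-0.07551) = 288.1·0.83595 = 240.837.
B = 255 by definition for t > 66.
Rounded: (240, 241, 255).

R=240, G=241, B=255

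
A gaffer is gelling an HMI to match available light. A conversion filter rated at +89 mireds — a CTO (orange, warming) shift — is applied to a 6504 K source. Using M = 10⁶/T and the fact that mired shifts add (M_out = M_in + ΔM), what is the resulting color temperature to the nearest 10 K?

M_in = 10⁶/6504 = 153.75 mireds.
M_out = 153.75 + (+89) = 242.75 mireds.
T_out = 10⁶/242.75 = 4119.4 K → 4120 K.

4120 K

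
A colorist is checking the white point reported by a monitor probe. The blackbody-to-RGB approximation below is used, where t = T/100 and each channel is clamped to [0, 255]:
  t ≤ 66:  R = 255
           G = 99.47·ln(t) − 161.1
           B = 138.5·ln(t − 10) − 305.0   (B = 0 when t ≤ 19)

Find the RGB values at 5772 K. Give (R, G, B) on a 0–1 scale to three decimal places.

(1.000, 0.950, 0.903)

t = 5772/100 = 57.72; the t ≤ 66 branch applies.
R = 255 by definition for t ≤ 66.
G = 99.47·ln 57.72 − 161.1 = 99.47·4.0556 − 161.1 = 242.311.
B = 138.5·ln(57.72 − 10) − 305.0 = 138.5·ln 47.72 − 305.0 = 138.5·3.8654 − 305.0 = 230.351.
Dividing each by 255: (1.0000, 0.9502, 0.9033) → (1.000, 0.950, 0.903).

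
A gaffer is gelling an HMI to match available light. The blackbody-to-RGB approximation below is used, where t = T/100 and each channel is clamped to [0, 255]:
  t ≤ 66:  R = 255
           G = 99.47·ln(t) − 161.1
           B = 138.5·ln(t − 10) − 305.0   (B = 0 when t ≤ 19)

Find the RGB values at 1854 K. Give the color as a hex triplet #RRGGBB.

#FF8100

t = 1854/100 = 18.54; the t ≤ 66 branch applies.
R = 255 by definition for t ≤ 66.
G = 99.47·ln 18.54 − 161.1 = 99.47·2.9199 − 161.1 = 129.345.
t = 18.54 ≤ 19, so B = 0.
Rounded: (255, 129, 0).
In hex: #FF8100.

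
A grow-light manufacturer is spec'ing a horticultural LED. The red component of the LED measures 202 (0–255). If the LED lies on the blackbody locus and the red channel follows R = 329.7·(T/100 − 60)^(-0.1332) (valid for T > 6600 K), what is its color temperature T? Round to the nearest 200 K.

10000 K

(t − 60)^(-0.1332) = 202/329.7 = 0.61268.
t − 60 = 0.61268^(1/-0.1332) = 0.61268^(-7.508) = 39.569, so t = 99.569.
T = 100·t = 9957 K → 10000 K to the nearest 200 K.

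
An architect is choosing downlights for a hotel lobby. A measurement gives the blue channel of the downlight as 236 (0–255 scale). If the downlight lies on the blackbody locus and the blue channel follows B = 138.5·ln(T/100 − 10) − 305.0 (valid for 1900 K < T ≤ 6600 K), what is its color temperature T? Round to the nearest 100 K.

ln(t − 10) = (236 + 305.0) / 138.5 = 3.9061.
t − 10 = e^3.9061 = 49.707, so t = 59.707.
T = 100·t = 5971 K → 6000 K to the nearest 100 K.

6000 K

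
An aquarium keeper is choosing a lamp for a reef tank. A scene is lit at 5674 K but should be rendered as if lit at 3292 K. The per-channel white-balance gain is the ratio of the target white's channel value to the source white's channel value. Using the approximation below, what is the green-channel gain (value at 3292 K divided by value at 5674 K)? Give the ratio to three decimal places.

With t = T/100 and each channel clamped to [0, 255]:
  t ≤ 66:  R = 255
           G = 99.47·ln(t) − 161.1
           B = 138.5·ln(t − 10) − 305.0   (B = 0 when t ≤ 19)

At 5674 K (t = 56.74):
  G = 99.47·ln 56.74 − 161.1 = 99.47·4.0385 − 161.1 = 240.608.
At 3292 K (t = 32.92):
  G = 99.47·ln 32.92 − 161.1 = 99.47·3.4941 − 161.1 = 186.456.
Gain = 186.456 / 240.608 = 0.7749 → 0.775.

0.775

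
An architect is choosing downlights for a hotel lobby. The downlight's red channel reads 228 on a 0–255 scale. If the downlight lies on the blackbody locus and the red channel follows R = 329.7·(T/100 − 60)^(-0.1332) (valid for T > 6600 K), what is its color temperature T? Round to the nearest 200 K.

(t − 60)^(-0.1332) = 228/329.7 = 0.69154.
t − 60 = 0.69154^(1/-0.1332) = 0.69154^(-7.508) = 15.943, so t = 75.943.
T = 100·t = 7594 K → 7600 K to the nearest 200 K.

7600 K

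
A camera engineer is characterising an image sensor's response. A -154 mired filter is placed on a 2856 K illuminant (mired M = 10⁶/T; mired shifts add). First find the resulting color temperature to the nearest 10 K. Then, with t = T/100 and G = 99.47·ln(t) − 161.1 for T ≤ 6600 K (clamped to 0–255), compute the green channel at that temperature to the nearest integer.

M_in = 10⁶/2856 = 350.14; M_out = 350.14 + (-154) = 196.14.
T_out = 10⁶/196.14 = 5098.4 K → 5100 K; t = 51.
G = 99.47·ln 51 − 161.1 = 99.47·3.9318 − 161.1 = 229.999.
Rounded: 230.

230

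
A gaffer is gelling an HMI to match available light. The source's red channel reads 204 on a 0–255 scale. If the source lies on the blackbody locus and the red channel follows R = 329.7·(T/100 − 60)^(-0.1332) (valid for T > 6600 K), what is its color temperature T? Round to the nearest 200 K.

(t − 60)^(-0.1332) = 204/329.7 = 0.61874.
t − 60 = 0.61874^(1/-0.1332) = 0.61874^(-7.508) = 36.748, so t = 96.748.
T = 100·t = 9675 K → 9600 K to the nearest 200 K.

9600 K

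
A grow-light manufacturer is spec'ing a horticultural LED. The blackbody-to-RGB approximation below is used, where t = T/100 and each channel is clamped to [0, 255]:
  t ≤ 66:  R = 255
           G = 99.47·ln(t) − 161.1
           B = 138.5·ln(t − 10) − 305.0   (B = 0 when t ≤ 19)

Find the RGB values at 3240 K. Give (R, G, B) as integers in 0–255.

t = 3240/100 = 32.4; the t ≤ 66 branch applies.
R = 255 by definition for t ≤ 66.
G = 99.47·ln 32.4 − 161.1 = 99.47·3.4782 − 161.1 = 184.872.
B = 138.5·ln(32.4 − 10) − 305.0 = 138.5·ln 22.4 − 305.0 = 138.5·3.1091 − 305.0 = 125.605.
Rounded: (255, 185, 126).

(255, 185, 126)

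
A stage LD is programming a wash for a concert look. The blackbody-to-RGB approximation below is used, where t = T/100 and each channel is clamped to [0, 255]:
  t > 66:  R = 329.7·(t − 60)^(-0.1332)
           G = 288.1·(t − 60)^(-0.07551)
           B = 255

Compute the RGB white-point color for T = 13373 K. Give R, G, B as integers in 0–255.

R=186, G=208, B=255

t = 13373/100 = 133.73; the t > 66 branch applies.
R = 329.7·(133.73 − 60)^(-0.1332) = 329.7·73.73^(-0.1332) = 329.7·0.56394 = 185.930.
G = 288.1·(133.73 − 60)^(-0.07551) = 288.1·73.73^(-0.07551) = 288.1·0.72273 = 208.218.
B = 255 by definition for t > 66.
Rounded: (186, 208, 255).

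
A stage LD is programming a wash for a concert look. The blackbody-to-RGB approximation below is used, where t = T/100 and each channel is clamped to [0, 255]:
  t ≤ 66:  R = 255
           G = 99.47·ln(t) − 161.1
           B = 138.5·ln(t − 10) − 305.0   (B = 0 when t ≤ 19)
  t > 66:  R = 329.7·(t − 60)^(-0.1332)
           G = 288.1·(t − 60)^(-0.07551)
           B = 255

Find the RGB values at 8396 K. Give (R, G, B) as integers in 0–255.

t = 8396/100 = 83.96; the t > 66 branch applies.
R = 329.7·(83.96 − 60)^(-0.1332) = 329.7·23.96^(-0.1332) = 329.7·0.65502 = 215.959.
G = 288.1·(83.96 − 60)^(-0.07551) = 288.1·23.96^(-0.07551) = 288.1·0.78675 = 226.662.
B = 255 by definition for t > 66.
Rounded: (216, 227, 255).

(216, 227, 255)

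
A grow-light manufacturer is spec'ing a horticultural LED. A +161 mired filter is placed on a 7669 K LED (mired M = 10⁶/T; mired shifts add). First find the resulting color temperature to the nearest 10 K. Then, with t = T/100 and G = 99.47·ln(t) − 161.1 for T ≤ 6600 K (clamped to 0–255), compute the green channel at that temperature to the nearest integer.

M_in = 10⁶/7669 = 130.40; M_out = 130.40 + (+161) = 291.40.
T_out = 10⁶/291.40 = 3431.8 K → 3430 K; t = 34.3.
G = 99.47·ln 34.3 − 161.1 = 99.47·3.5351 − 161.1 = 190.541.
Rounded: 191.

191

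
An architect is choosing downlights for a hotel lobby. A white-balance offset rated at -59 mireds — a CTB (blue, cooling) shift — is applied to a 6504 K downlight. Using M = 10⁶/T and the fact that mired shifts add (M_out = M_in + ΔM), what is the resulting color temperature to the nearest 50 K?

10550 K

M_in = 10⁶/6504 = 153.75 mireds.
M_out = 153.75 + (-59) = 94.75 mireds.
T_out = 10⁶/94.75 = 10553.9 K → 10550 K.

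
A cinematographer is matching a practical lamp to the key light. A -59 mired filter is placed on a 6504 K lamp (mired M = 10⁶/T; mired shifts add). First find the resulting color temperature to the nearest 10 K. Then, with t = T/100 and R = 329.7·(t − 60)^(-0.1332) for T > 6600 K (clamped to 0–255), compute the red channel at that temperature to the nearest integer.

198

M_in = 10⁶/6504 = 153.75; M_out = 153.75 + (-59) = 94.75.
T_out = 10⁶/94.75 = 10553.9 K → 10550 K; t = 105.5.
R = 329.7·(105.5 − 60)^(-0.1332) = 329.7·45.5^(-0.1332) = 329.7·0.60139 = 198.277.
Rounded: 198.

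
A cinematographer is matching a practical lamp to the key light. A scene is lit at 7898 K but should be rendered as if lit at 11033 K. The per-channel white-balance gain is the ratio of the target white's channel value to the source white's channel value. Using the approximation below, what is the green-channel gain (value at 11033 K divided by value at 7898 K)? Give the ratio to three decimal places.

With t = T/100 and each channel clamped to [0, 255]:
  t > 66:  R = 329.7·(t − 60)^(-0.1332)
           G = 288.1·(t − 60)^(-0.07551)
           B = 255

At 7898 K (t = 78.98):
  G = 288.1·(78.98 − 60)^(-0.07551) = 288.1·18.98^(-0.07551) = 288.1·0.80071 = 230.685.
At 11033 K (t = 110.33):
  G = 288.1·(110.33 − 60)^(-0.07551) = 288.1·50.33^(-0.07551) = 288.1·0.74387 = 214.308.
Gain = 214.308 / 230.685 = 0.9290 → 0.929.

0.929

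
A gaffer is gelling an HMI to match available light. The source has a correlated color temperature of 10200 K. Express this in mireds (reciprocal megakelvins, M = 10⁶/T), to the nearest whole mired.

98 mireds

M = 10⁶ / 10200 = 98.039 → 98 mireds.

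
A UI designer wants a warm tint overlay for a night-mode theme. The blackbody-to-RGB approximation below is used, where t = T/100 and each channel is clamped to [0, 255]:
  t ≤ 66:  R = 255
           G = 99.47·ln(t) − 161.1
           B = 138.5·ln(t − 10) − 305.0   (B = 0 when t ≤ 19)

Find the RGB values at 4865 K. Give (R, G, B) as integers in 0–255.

t = 4865/100 = 48.65; the t ≤ 66 branch applies.
R = 255 by definition for t ≤ 66.
G = 99.47·ln 48.65 − 161.1 = 99.47·3.8847 − 161.1 = 225.306.
B = 138.5·ln(48.65 − 10) − 305.0 = 138.5·ln 38.65 − 305.0 = 138.5·3.6545 − 305.0 = 201.155.
Rounded: (255, 225, 201).

(255, 225, 201)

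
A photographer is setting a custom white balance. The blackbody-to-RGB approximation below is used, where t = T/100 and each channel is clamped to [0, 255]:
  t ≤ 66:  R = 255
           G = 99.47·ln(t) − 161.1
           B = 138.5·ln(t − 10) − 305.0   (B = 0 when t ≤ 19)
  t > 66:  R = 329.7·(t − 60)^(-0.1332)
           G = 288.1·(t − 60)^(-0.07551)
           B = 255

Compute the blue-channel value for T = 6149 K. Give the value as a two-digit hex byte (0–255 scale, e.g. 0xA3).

0xF1

t = 6149/100 = 61.49; the t ≤ 66 branch applies.
B = 138.5·ln(61.49 − 10) − 305.0 = 138.5·ln 51.49 − 305.0 = 138.5·3.9414 − 305.0 = 240.882.
Rounded: 241; in hex, 0xF1.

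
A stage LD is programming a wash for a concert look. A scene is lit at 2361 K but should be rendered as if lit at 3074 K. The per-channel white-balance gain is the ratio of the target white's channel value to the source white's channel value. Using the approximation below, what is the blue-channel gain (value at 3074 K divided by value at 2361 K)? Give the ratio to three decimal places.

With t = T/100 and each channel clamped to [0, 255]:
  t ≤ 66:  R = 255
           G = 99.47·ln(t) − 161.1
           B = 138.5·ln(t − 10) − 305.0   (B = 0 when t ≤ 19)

At 2361 K (t = 23.61):
  B = 138.5·ln(23.61 − 10) − 305.0 = 138.5·ln 13.61 − 305.0 = 138.5·2.6108 − 305.0 = 56.596.
At 3074 K (t = 30.74):
  B = 138.5·ln(30.74 − 10) − 305.0 = 138.5·ln 20.74 − 305.0 = 138.5·3.0321 − 305.0 = 114.941.
Gain = 114.941 / 56.596 = 2.0309 → 2.031.

2.031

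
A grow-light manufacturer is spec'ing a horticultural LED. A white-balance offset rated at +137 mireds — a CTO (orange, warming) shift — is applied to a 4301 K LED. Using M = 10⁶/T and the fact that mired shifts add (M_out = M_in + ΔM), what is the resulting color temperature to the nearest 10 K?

2710 K

M_in = 10⁶/4301 = 232.50 mireds.
M_out = 232.50 + (+137) = 369.50 mireds.
T_out = 10⁶/369.50 = 2706.3 K → 2710 K.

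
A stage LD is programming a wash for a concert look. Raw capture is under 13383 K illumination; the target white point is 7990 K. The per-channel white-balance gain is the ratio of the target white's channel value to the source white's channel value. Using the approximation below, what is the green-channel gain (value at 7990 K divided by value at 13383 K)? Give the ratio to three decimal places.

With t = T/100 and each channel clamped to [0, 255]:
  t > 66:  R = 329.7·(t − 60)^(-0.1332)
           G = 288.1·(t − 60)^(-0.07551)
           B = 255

At 13383 K (t = 133.83):
  G = 288.1·(133.83 − 60)^(-0.07551) = 288.1·73.83^(-0.07551) = 288.1·0.72265 = 208.196.
At 7990 K (t = 79.9):
  G = 288.1·(79.9 − 60)^(-0.07551) = 288.1·19.9^(-0.07551) = 288.1·0.79785 = 229.862.
Gain = 229.862 / 208.196 = 1.1041 → 1.104.

1.104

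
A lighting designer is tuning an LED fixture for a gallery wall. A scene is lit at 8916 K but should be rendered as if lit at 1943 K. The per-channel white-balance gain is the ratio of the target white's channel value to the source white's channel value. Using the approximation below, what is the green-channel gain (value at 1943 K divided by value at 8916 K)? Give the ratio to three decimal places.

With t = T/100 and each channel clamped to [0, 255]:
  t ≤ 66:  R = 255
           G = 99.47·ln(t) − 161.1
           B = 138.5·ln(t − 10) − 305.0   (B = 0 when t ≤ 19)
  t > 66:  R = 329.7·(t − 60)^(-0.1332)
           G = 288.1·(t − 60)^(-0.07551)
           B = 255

At 8916 K (t = 89.16):
  G = 288.1·(89.16 − 60)^(-0.07551) = 288.1·29.16^(-0.07551) = 288.1·0.77516 = 223.325.
At 1943 K (t = 19.43):
  G = 99.47·ln 19.43 − 161.1 = 99.47·2.9668 − 161.1 = 134.009.
Gain = 134.009 / 223.325 = 0.6001 → 0.600.

0.600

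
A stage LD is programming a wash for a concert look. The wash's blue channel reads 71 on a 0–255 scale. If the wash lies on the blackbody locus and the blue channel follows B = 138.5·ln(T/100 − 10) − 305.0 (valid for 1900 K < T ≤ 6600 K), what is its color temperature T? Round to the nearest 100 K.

ln(t − 10) = (71 + 305.0) / 138.5 = 2.7148.
t − 10 = e^2.7148 = 15.102, so t = 25.102.
T = 100·t = 2510 K → 2500 K to the nearest 100 K.

2500 K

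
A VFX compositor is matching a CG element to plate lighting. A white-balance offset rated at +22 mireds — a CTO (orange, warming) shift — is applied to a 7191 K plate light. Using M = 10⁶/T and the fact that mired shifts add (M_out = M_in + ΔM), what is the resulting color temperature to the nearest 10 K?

M_in = 10⁶/7191 = 139.06 mireds.
M_out = 139.06 + (+22) = 161.06 mireds.
T_out = 10⁶/161.06 = 6208.8 K → 6210 K.

6210 K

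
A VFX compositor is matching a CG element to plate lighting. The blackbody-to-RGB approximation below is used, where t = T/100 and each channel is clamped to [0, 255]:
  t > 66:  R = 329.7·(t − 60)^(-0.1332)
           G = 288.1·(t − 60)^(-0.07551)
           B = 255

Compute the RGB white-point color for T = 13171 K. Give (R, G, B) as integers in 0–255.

(187, 209, 255)

t = 13171/100 = 131.71; the t > 66 branch applies.
R = 329.7·(131.71 − 60)^(-0.1332) = 329.7·71.71^(-0.1332) = 329.7·0.56603 = 186.619.
G = 288.1·(131.71 − 60)^(-0.07551) = 288.1·71.71^(-0.07551) = 288.1·0.72424 = 208.655.
B = 255 by definition for t > 66.
Rounded: (187, 209, 255).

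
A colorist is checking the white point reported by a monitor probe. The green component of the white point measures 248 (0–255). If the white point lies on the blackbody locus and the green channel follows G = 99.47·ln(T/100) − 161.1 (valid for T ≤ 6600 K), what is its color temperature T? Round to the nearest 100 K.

6100 K

ln t = (248 + 161.1) / 99.47 = 4.1128.
t = e^4.1128 = 61.117.
T = 100·t = 6112 K → 6100 K to the nearest 100 K.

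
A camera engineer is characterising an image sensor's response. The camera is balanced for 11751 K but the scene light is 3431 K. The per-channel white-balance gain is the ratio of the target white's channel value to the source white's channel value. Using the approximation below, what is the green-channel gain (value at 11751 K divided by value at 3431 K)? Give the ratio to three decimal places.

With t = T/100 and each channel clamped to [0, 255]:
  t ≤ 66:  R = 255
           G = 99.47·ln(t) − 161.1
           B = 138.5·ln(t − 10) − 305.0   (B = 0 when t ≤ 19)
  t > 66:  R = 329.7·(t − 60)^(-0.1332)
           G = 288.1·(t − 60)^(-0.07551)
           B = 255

1.113

At 3431 K (t = 34.31):
  G = 99.47·ln 34.31 − 161.1 = 99.47·3.5354 − 161.1 = 190.570.
At 11751 K (t = 117.51):
  G = 288.1·(117.51 − 60)^(-0.07551) = 288.1·57.51^(-0.07551) = 288.1·0.73641 = 212.161.
Gain = 212.161 / 190.570 = 1.1133 → 1.113.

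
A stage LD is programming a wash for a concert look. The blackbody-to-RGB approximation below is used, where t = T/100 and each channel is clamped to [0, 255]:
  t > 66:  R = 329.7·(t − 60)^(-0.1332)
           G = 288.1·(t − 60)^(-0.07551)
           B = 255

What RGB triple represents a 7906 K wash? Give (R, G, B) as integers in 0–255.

(223, 231, 255)

t = 7906/100 = 79.06; the t > 66 branch applies.
R = 329.7·(79.06 − 60)^(-0.1332) = 329.7·19.06^(-0.1332) = 329.7·0.67529 = 222.642.
G = 288.1·(79.06 − 60)^(-0.07551) = 288.1·19.06^(-0.07551) = 288.1·0.80046 = 230.612.
B = 255 by definition for t > 66.
Rounded: (223, 231, 255).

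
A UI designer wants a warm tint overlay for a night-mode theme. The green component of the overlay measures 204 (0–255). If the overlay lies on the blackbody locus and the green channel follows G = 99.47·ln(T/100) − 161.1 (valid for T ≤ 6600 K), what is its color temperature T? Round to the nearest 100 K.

ln t = (204 + 161.1) / 99.47 = 3.6705.
t = e^3.6705 = 39.270.
T = 100·t = 3927 K → 3900 K to the nearest 100 K.

3900 K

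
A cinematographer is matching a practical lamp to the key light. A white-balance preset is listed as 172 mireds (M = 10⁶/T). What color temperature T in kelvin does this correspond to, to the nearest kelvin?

T = 10⁶ / 172 = 5813.95 K → 5814 K.

5814 K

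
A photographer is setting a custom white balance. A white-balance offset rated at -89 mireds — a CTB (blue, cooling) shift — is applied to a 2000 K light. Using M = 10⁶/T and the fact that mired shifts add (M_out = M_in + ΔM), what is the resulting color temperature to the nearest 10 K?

M_in = 10⁶/2000 = 500.00 mireds.
M_out = 500.00 + (-89) = 411.00 mireds.
T_out = 10⁶/411.00 = 2433.1 K → 2430 K.

2430 K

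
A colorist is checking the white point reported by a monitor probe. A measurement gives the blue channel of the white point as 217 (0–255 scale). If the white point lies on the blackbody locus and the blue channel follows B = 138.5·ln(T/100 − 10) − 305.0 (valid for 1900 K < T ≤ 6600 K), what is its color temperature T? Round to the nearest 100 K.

5300 K

ln(t − 10) = (217 + 305.0) / 138.5 = 3.7690.
t − 10 = e^3.7690 = 43.335, so t = 53.335.
T = 100·t = 5333 K → 5300 K to the nearest 100 K.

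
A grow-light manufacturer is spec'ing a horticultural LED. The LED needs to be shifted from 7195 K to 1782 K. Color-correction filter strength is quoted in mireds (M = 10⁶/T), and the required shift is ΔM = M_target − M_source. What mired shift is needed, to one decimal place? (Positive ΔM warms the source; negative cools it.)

M_source = 10⁶/7195 = 138.985; M_target = 10⁶/1782 = 561.167.
ΔM = 561.167 − 138.985 = 422.182 → +422.2 mireds, a warming shift.

+422.2 mireds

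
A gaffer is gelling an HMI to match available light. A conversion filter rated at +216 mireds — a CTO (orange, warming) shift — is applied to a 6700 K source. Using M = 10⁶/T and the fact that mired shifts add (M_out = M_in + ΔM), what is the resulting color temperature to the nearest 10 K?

M_in = 10⁶/6700 = 149.25 mireds.
M_out = 149.25 + (+216) = 365.25 mireds.
T_out = 10⁶/365.25 = 2737.8 K → 2740 K.

2740 K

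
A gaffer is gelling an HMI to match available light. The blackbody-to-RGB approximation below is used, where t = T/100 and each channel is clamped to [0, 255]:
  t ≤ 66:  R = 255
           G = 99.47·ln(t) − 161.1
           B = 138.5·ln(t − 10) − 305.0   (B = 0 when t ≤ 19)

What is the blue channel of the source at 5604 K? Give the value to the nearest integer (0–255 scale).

t = 5604/100 = 56.04; the t ≤ 66 branch applies.
B = 138.5·ln(56.04 − 10) − 305.0 = 138.5·ln 46.04 − 305.0 = 138.5·3.8295 − 305.0 = 225.387.
Rounded: 225.

225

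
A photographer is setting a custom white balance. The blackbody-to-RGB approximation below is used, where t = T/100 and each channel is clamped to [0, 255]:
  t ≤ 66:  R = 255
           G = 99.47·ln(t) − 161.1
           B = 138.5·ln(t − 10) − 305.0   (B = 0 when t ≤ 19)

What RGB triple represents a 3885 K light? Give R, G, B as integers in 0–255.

R=255, G=203, B=161

t = 3885/100 = 38.85; the t ≤ 66 branch applies.
R = 255 by definition for t ≤ 66.
G = 99.47·ln 38.85 − 161.1 = 99.47·3.6597 − 161.1 = 202.931.
B = 138.5·ln(38.85 − 10) − 305.0 = 138.5·ln 28.85 − 305.0 = 138.5·3.3621 − 305.0 = 160.652.
Rounded: (255, 203, 161).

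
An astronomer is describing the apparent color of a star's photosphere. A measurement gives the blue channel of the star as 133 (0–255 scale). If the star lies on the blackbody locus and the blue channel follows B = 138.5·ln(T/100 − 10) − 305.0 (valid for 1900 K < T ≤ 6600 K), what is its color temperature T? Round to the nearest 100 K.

3400 K

ln(t − 10) = (133 + 305.0) / 138.5 = 3.1625.
t − 10 = e^3.1625 = 23.629, so t = 33.629.
T = 100·t = 3363 K → 3400 K to the nearest 100 K.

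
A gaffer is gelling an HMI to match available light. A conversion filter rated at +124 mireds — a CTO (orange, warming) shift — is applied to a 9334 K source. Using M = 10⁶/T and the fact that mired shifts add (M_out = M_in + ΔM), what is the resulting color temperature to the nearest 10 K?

M_in = 10⁶/9334 = 107.14 mireds.
M_out = 107.14 + (+124) = 231.14 mireds.
T_out = 10⁶/231.14 = 4326.5 K → 4330 K.

4330 K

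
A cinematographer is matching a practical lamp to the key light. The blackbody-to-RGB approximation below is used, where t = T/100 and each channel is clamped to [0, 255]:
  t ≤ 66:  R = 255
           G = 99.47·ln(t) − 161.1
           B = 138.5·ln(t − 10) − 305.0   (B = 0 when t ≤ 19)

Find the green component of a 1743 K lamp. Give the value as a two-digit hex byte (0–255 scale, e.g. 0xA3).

0x7B

t = 1743/100 = 17.43; the t ≤ 66 branch applies.
G = 99.47·ln 17.43 − 161.1 = 99.47·2.8582 − 161.1 = 123.204.
Rounded: 123; in hex, 0x7B.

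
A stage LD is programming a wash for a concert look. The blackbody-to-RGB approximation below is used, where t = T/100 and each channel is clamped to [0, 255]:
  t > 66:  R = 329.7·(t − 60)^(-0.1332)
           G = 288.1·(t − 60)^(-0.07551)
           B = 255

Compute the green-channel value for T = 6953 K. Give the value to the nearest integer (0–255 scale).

243

t = 6953/100 = 69.53; the t > 66 branch applies.
G = 288.1·(69.53 − 60)^(-0.07551) = 288.1·9.53^(-0.07551) = 288.1·0.84347 = 243.003.
Rounded: 243.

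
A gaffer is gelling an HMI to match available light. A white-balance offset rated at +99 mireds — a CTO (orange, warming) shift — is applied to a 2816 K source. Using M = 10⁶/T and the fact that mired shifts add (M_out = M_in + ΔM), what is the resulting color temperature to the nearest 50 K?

2200 K

M_in = 10⁶/2816 = 355.11 mireds.
M_out = 355.11 + (+99) = 454.11 mireds.
T_out = 10⁶/454.11 = 2202.1 K → 2200 K.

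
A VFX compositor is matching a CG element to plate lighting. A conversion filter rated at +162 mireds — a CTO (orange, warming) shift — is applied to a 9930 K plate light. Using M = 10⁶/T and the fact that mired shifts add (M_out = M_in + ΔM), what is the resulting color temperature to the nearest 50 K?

M_in = 10⁶/9930 = 100.70 mireds.
M_out = 100.70 + (+162) = 262.70 mireds.
T_out = 10⁶/262.70 = 3806.6 K → 3800 K.

3800 K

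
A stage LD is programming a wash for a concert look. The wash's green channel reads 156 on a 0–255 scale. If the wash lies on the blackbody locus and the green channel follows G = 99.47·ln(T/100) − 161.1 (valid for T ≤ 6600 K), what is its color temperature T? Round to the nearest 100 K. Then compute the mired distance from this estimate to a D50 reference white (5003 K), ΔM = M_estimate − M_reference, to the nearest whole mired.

ln t = (156 + 161.1) / 99.47 = 3.1879.
t = e^3.1879 = 24.237.
T = 100·t = 2424 K → 2400 K to the nearest 100 K.
M_estimate = 10⁶/2400 = 416.67; M_reference = 10⁶/5003 = 199.88.
ΔM = 416.67 − 199.88 = 216.79 → +217 mireds.

+217 mireds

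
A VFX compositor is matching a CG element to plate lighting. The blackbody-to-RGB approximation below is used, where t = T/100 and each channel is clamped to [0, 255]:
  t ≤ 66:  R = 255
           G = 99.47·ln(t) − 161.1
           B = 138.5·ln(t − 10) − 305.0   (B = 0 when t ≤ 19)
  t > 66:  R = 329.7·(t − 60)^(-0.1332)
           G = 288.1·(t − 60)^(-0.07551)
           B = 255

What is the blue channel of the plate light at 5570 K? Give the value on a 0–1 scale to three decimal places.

0.880

t = 5570/100 = 55.7; the t ≤ 66 branch applies.
B = 138.5·ln(55.7 − 10) − 305.0 = 138.5·ln 45.7 − 305.0 = 138.5·3.8221 − 305.0 = 224.361.
On a 0–1 scale: 224.361/255 = 0.8798 → 0.880.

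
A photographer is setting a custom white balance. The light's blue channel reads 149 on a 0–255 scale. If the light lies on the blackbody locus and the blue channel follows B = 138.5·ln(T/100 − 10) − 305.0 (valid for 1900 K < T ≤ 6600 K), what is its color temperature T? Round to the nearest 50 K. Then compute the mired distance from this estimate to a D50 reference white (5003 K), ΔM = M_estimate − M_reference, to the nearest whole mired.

+74 mireds

ln(t − 10) = (149 + 305.0) / 138.5 = 3.2780.
t − 10 = e^3.2780 = 26.522, so t = 36.522.
T = 100·t = 3652 K → 3650 K to the nearest 50 K.
M_estimate = 10⁶/3650 = 273.97; M_reference = 10⁶/5003 = 199.88.
ΔM = 273.97 − 199.88 = 74.09 → +74 mireds.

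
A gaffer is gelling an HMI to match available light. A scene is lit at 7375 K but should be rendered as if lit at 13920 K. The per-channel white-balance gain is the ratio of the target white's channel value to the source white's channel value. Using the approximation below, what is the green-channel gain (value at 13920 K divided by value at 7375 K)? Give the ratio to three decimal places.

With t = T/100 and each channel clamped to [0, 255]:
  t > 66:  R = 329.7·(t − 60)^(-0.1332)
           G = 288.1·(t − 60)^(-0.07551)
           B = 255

0.876

At 7375 K (t = 73.75):
  G = 288.1·(73.75 − 60)^(-0.07551) = 288.1·13.75^(-0.07551) = 288.1·0.82044 = 236.369.
At 13920 K (t = 139.2):
  G = 288.1·(139.2 − 60)^(-0.07551) = 288.1·79.2^(-0.07551) = 288.1·0.71883 = 207.095.
Gain = 207.095 / 236.369 = 0.8762 → 0.876.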